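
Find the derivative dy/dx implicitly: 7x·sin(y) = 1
Apply d/dx to both sides, remembering that y depends on x. Each occurrence of y therefore brings in a y' = dy/dx via the chain rule.

With F(x, y) equal to the left-hand side minus the right, differentiate F term by term:
  d/dx[7x·sin(y)] = 7x·y'·cos(y) + 7sin(y)
  d/dx[-1] = 0
Adding these up, d/dx[F] = 0 becomes
  (7sin(y)) + (7x·cos(y))·y' = 0,
so isolating y',
  dy/dx = -(7sin(y))/(7x·cos(y)) = -tan(y)/x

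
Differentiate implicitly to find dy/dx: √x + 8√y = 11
Take d/dx of both sides. Since y is implicitly a function of x, the chain rule attaches a y' = dy/dx factor whenever we differentiate through y.

Set F(x, y) = (left side) − (right side), so the curve is F = 0. Differentiating each term of F:
  d/dx[√(x)] = 1/(2√(x))
  d/dx[8√(y)] = 4·y'/√(y)
  d/dx[-11] = 0

Collecting, the y'-free part is the partial derivative in x and the y' coefficient is the partial derivative in y:
  ∂F/∂x = 1/(2√(x))
  ∂F/∂y = 4/√(y)

so d/dx[F(x, y(x))] = ∂F/∂x + (∂F/∂y)·y' = 0. Rearranging,
  dy/dx = -(∂F/∂x)/(∂F/∂y) = -(1/(2√(x)))/(4/√(y)) = -√(y)/(8√(x))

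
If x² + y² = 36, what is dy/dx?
Differentiate both sides with respect to x, treating y as y(x). By the chain rule, any term containing y contributes a factor of y' = dy/dx when we differentiate it.

Move every term to one side and write the relation as F(x, y) = 0. Term by term,
  d/dx[x^2] = 2x
  d/dx[y^2] = 2y·y'
  d/dx[-36] = 0

The pieces without y' make up ∂F/∂x and the coefficient of y' is ∂F/∂y:
  ∂F/∂x = 2x,
  ∂F/∂y = 2y.

Since d/dx[F] = ∂F/∂x + (∂F/∂y)·y' = 0, solve for y':
  (∂F/∂y)·y' = -∂F/∂x
  dy/dx = -(∂F/∂x)/(∂F/∂y) = -(2x)/(2y) = -x/y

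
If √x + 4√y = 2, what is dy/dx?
Take d/dx of both sides. Since y is implicitly a function of x, the chain rule attaches a y' = dy/dx factor whenever we differentiate through y.

Set F(x, y) = (left side) − (right side), so the curve is F = 0. Differentiating each term of F:
  d/dx[√(x)] = 1/(2√(x))
  d/dx[4√(y)] = 2·y'/√(y)
  d/dx[-2] = 0

Collecting, the y'-free part is the partial derivative in x and the y' coefficient is the partial derivative in y:
  ∂F/∂x = 1/(2√(x))
  ∂F/∂y = 2/√(y)

so d/dx[F(x, y(x))] = ∂F/∂x + (∂F/∂y)·y' = 0. Rearranging,
  dy/dx = -(∂F/∂x)/(∂F/∂y) = -(1/(2√(x)))/(2/√(y)) = -√(y)/(4√(x))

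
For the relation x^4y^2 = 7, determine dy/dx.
Apply d/dx to both sides, remembering that y depends on x. Each occurrence of y therefore brings in a y' = dy/dx via the chain rule.

With F(x, y) equal to the left-hand side minus the right, differentiate F term by term:
  d/dx[x^4y^2] = 2x^4y·y' + 4x^3y^2
  d/dx[-7] = 0
Adding these up, d/dx[F] = 0 becomes
  (4x^3y^2) + (2x^4y)·y' = 0,
so isolating y',
  dy/dx = -(4x^3y^2)/(2x^4y) = -2y/x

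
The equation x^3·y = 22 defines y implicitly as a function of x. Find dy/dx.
Take d/dx of both sides. Since y is implicitly a function of x, the chain rule attaches a y' = dy/dx factor whenever we differentiate through y.

Set F(x, y) = (left side) − (right side), so the curve is F = 0. Differentiating each term of F:
  d/dx[x^3y] = x^3·y' + 3x^2y
  d/dx[-22] = 0

Collecting, the y'-free part is the partial derivative in x and the y' coefficient is the partial derivative in y:
  ∂F/∂x = 3x^2y
  ∂F/∂y = x^3

so d/dx[F(x, y(x))] = ∂F/∂x + (∂F/∂y)·y' = 0. Rearranging,
  dy/dx = -(∂F/∂x)/(∂F/∂y) = -(3x^2y)/(x^3) = -3y/x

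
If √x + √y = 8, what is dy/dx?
Differentiate the relation implicitly: treat y = y(x) and apply the chain rule, so every y-derivative picks up a y' = dy/dx factor.

With everything moved to the left-hand side, differentiate term by term:
  d/dx[√(x)] = 1/(2√(x))
  d/dx[√(y)] = y'/(2√(y))
  d/dx[-8] = 0

Separating the contributions that come from x directly and those that come through y:
  without y':      1/(2√(x))
  multiplying y':  1/(2√(y))

so (1/(2√(x))) + (1/(2√(y)))·y' = 0, and therefore
  dy/dx = -(1/(2√(x)))/(1/(2√(y))) = -√(y)/√(x)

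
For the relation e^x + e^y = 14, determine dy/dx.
Differentiate both sides with respect to x, treating y as y(x). By the chain rule, any term containing y contributes a factor of y' = dy/dx when we differentiate it.

Move every term to one side and write the relation as F(x, y) = 0. Term by term,
  d/dx[e^(x)] = e^(x)
  d/dx[e^(y)] = y'·e^(y)
  d/dx[-14] = 0

The pieces without y' make up ∂F/∂x and the coefficient of y' is ∂F/∂y:
  ∂F/∂x = e^(x),
  ∂F/∂y = e^(y).

Since d/dx[F] = ∂F/∂x + (∂F/∂y)·y' = 0, solve for y':
  (∂F/∂y)·y' = -∂F/∂x
  dy/dx = -(∂F/∂x)/(∂F/∂y) = -(e^(x))/(e^(y)) = -e^(x - y)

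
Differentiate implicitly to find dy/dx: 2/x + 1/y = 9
Apply d/dx to both sides, remembering that y depends on x. Each occurrence of y therefore brings in a y' = dy/dx via the chain rule.

With F(x, y) equal to the left-hand side minus the right, differentiate F term by term:
  d/dx[1/y] = -y'/y^2
  d/dx[2/x] = -2/x^2
  d/dx[-9] = 0
Adding these up, d/dx[F] = 0 becomes
  (-2/x^2) + (-1/y^2)·y' = 0,
so isolating y',
  dy/dx = -(-2/x^2)/(-1/y^2) = -2y^2/x^2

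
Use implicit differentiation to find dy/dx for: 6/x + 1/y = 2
Take d/dx of both sides. Since y is implicitly a function of x, the chain rule attaches a y' = dy/dx factor whenever we differentiate through y.

Set F(x, y) = (left side) − (right side), so the curve is F = 0. Differentiating each term of F:
  d/dx[1/y] = -y'/y^2
  d/dx[6/x] = -6/x^2
  d/dx[-2] = 0

Collecting, the y'-free part is the partial derivative in x and the y' coefficient is the partial derivative in y:
  ∂F/∂x = -6/x^2
  ∂F/∂y = -1/y^2

so d/dx[F(x, y(x))] = ∂F/∂x + (∂F/∂y)·y' = 0. Rearranging,
  dy/dx = -(∂F/∂x)/(∂F/∂y) = -(-6/x^2)/(-1/y^2) = -6y^2/x^2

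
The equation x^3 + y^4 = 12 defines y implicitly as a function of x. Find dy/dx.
Apply d/dx to both sides, remembering that y depends on x. Each occurrence of y therefore brings in a y' = dy/dx via the chain rule.

With F(x, y) equal to the left-hand side minus the right, differentiate F term by term:
  d/dx[x^3] = 3x^2
  d/dx[y^4] = 4y^3·y'
  d/dx[-12] = 0
Adding these up, d/dx[F] = 0 becomes
  (3x^2) + (4y^3)·y' = 0,
so isolating y',
  dy/dx = -(3x^2)/(4y^3) = -3x^2/(4y^3)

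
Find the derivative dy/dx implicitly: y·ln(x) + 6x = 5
Differentiate both sides with respect to x, treating y as y(x). By the chain rule, any term containing y contributes a factor of y' = dy/dx when we differentiate it.

Move every term to one side and write the relation as F(x, y) = 0. Term by term,
  d/dx[6x] = 6
  d/dx[y·ln(x)] = y'·ln(x) + y/x
  d/dx[-5] = 0

The pieces without y' make up ∂F/∂x and the coefficient of y' is ∂F/∂y:
  ∂F/∂x = 6 + y/x,
  ∂F/∂y = ln(x).

Since d/dx[F] = ∂F/∂x + (∂F/∂y)·y' = 0, solve for y':
  (∂F/∂y)·y' = -∂F/∂x
  dy/dx = -(∂F/∂x)/(∂F/∂y) = -(6 + y/x)/(ln(x))
        = -((6x + y)/x)/(ln(x)) = (-6x - y)/(x·ln(x))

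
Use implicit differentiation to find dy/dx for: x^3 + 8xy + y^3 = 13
Differentiate both sides with respect to x, treating y as y(x). By the chain rule, any term containing y contributes a factor of y' = dy/dx when we differentiate it.

Move every term to one side and write the relation as F(x, y) = 0. Term by term,
  d/dx[x^3] = 3x^2
  d/dx[8xy] = 8x·y' + 8y
  d/dx[y^3] = 3y^2·y'
  d/dx[-13] = 0

The pieces without y' make up ∂F/∂x and the coefficient of y' is ∂F/∂y:
  ∂F/∂x = 3x^2 + 8y,
  ∂F/∂y = 8x + 3y^2.

Since d/dx[F] = ∂F/∂x + (∂F/∂y)·y' = 0, solve for y':
  (∂F/∂y)·y' = -∂F/∂x
  dy/dx = -(∂F/∂x)/(∂F/∂y) = -(3x^2 + 8y)/(8x + 3y^2) = (-3x^2 - 8y)/(8x + 3y^2)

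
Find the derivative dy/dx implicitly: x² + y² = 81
Apply d/dx to both sides, remembering that y depends on x. Each occurrence of y therefore brings in a y' = dy/dx via the chain rule.

With F(x, y) equal to the left-hand side minus the right, differentiate F term by term:
  d/dx[x^2] = 2x
  d/dx[y^2] = 2y·y'
  d/dx[-81] = 0
Adding these up, d/dx[F] = 0 becomes
  (2x) + (2y)·y' = 0,
so isolating y',
  dy/dx = -(2x)/(2y) = -x/y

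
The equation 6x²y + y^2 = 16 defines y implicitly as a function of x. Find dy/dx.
Take d/dx of both sides. Since y is implicitly a function of x, the chain rule attaches a y' = dy/dx factor whenever we differentiate through y.

Set F(x, y) = (left side) − (right side), so the curve is F = 0. Differentiating each term of F:
  d/dx[6x^2y] = 6x^2·y' + 12xy
  d/dx[y^2] = 2y·y'
  d/dx[-16] = 0

Collecting, the y'-free part is the partial derivative in x and the y' coefficient is the partial derivative in y:
  ∂F/∂x = 12xy
  ∂F/∂y = 6x^2 + 2y

so d/dx[F(x, y(x))] = ∂F/∂x + (∂F/∂y)·y' = 0. Rearranging,
  dy/dx = -(∂F/∂x)/(∂F/∂y) = -(12xy)/(6x^2 + 2y) = -6xy/(3x^2 + y)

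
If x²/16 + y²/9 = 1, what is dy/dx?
Differentiate the relation implicitly: treat y = y(x) and apply the chain rule, so every y-derivative picks up a y' = dy/dx factor.

With everything moved to the left-hand side, differentiate term by term:
  d/dx[x^2/16] = x/8
  d/dx[y^2/9] = 2y·y'/9
  d/dx[-1] = 0

Separating the contributions that come from x directly and those that come through y:
  without y':      x/8
  multiplying y':  2y/9

so (x/8) + (2y/9)·y' = 0, and therefore
  dy/dx = -(x/8)/(2y/9) = -9x/(16y)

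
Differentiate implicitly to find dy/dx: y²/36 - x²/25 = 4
Differentiate both sides with respect to x, treating y as y(x). By the chain rule, any term containing y contributes a factor of y' = dy/dx when we differentiate it.

Move every term to one side and write the relation as F(x, y) = 0. Term by term,
  d/dx[-x^2/25] = -2x/25
  d/dx[y^2/36] = y·y'/18
  d/dx[-4] = 0

The pieces without y' make up ∂F/∂x and the coefficient of y' is ∂F/∂y:
  ∂F/∂x = -2x/25,
  ∂F/∂y = y/18.

Since d/dx[F] = ∂F/∂x + (∂F/∂y)·y' = 0, solve for y':
  (∂F/∂y)·y' = -∂F/∂x
  dy/dx = -(∂F/∂x)/(∂F/∂y) = -(-2x/25)/(y/18) = 36x/(25y)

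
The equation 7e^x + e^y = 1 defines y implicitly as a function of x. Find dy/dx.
Differentiate both sides with respect to x, treating y as y(x). By the chain rule, any term containing y contributes a factor of y' = dy/dx when we differentiate it.

Move every term to one side and write the relation as F(x, y) = 0. Term by term,
  d/dx[7e^(x)] = 7e^(x)
  d/dx[e^(y)] = y'·e^(y)
  d/dx[-1] = 0

The pieces without y' make up ∂F/∂x and the coefficient of y' is ∂F/∂y:
  ∂F/∂x = 7e^(x),
  ∂F/∂y = e^(y).

Since d/dx[F] = ∂F/∂x + (∂F/∂y)·y' = 0, solve for y':
  (∂F/∂y)·y' = -∂F/∂x
  dy/dx = -(∂F/∂x)/(∂F/∂y) = -(7e^(x))/(e^(y)) = -7e^(x - y)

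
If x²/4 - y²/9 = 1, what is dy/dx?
Differentiate the relation implicitly: treat y = y(x) and apply the chain rule, so every y-derivative picks up a y' = dy/dx factor.

With everything moved to the left-hand side, differentiate term by term:
  d/dx[x^2/4] = x/2
  d/dx[-y^2/9] = -2y·y'/9
  d/dx[-1] = 0

Separating the contributions that come from x directly and those that come through y:
  without y':      x/2
  multiplying y':  -2y/9

so (x/2) + (-2y/9)·y' = 0, and therefore
  dy/dx = -(x/2)/(-2y/9) = 9x/(4y)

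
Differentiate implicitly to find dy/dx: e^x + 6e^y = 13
Apply d/dx to both sides, remembering that y depends on x. Each occurrence of y therefore brings in a y' = dy/dx via the chain rule.

With F(x, y) equal to the left-hand side minus the right, differentiate F term by term:
  d/dx[e^(x)] = e^(x)
  d/dx[6e^(y)] = 6·y'·e^(y)
  d/dx[-13] = 0
Adding these up, d/dx[F] = 0 becomes
  (e^(x)) + (6e^(y))·y' = 0,
so isolating y',
  dy/dx = -(e^(x))/(6e^(y)) = -e^(x - y)/6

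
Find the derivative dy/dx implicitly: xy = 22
Apply d/dx to both sides, remembering that y depends on x. Each occurrence of y therefore brings in a y' = dy/dx via the chain rule.

With F(x, y) equal to the left-hand side minus the right, differentiate F term by term:
  d/dx[xy] = x·y' + y
  d/dx[-22] = 0
Adding these up, d/dx[F] = 0 becomes
  (y) + (x)·y' = 0,
so isolating y',
  dy/dx = -(y)/(x) = -y/x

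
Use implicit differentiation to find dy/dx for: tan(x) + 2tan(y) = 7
Differentiate the relation implicitly: treat y = y(x) and apply the chain rule, so every y-derivative picks up a y' = dy/dx factor.

With everything moved to the left-hand side, differentiate term by term:
  d/dx[tan(x)] = tan(x)^2 + 1
  d/dx[2tan(y)] = 2·y'(tan(y)^2 + 1)
  d/dx[-7] = 0

Separating the contributions that come from x directly and those that come through y:
  without y':      tan(x)^2 + 1
  multiplying y':  2tan(y)^2 + 2

so (tan(x)^2 + 1) + (2tan(y)^2 + 2)·y' = 0, and therefore
  dy/dx = -(tan(x)^2 + 1)/(2tan(y)^2 + 2) = -cos(y)^2/(2cos(x)^2)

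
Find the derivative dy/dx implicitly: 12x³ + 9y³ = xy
Differentiate the relation implicitly: treat y = y(x) and apply the chain rule, so every y-derivative picks up a y' = dy/dx factor.

With everything moved to the left-hand side, differentiate term by term:
  d/dx[12x^3] = 36x^2
  d/dx[-xy] = -x·y' - y
  d/dx[9y^3] = 27y^2·y'

Separating the contributions that come from x directly and those that come through y:
  without y':      36x^2 - y
  multiplying y':  -x + 27y^2

so (36x^2 - y) + (-x + 27y^2)·y' = 0, and therefore
  dy/dx = -(36x^2 - y)/(-x + 27y^2) = (36x^2 - y)/(x - 27y^2)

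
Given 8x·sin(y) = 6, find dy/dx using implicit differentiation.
Differentiate the relation implicitly: treat y = y(x) and apply the chain rule, so every y-derivative picks up a y' = dy/dx factor.

With everything moved to the left-hand side, differentiate term by term:
  d/dx[8x·sin(y)] = 8x·y'·cos(y) + 8sin(y)
  d/dx[-6] = 0

Separating the contributions that come from x directly and those that come through y:
  without y':      8sin(y)
  multiplying y':  8x·cos(y)

so (8sin(y)) + (8x·cos(y))·y' = 0, and therefore
  dy/dx = -(8sin(y))/(8x·cos(y)) = -tan(y)/x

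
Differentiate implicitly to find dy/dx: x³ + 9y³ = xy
Take d/dx of both sides. Since y is implicitly a function of x, the chain rule attaches a y' = dy/dx factor whenever we differentiate through y.

Set F(x, y) = (left side) − (right side), so the curve is F = 0. Differentiating each term of F:
  d/dx[x^3] = 3x^2
  d/dx[-xy] = -x·y' - y
  d/dx[9y^3] = 27y^2·y'

Collecting, the y'-free part is the partial derivative in x and the y' coefficient is the partial derivative in y:
  ∂F/∂x = 3x^2 - y
  ∂F/∂y = -x + 27y^2

so d/dx[F(x, y(x))] = ∂F/∂x + (∂F/∂y)·y' = 0. Rearranging,
  dy/dx = -(∂F/∂x)/(∂F/∂y) = -(3x^2 - y)/(-x + 27y^2) = (3x^2 - y)/(x - 27y^2)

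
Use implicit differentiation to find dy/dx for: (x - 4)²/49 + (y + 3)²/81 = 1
Take d/dx of both sides. Since y is implicitly a function of x, the chain rule attaches a y' = dy/dx factor whenever we differentiate through y.

Set F(x, y) = (left side) − (right side), so the curve is F = 0. Differentiating each term of F:
  d/dx[(x - 4)^2/49] = 2x/49 - 8/49
  d/dx[(y + 3)^2/81] = 2·y'(y + 3)/81
  d/dx[-1] = 0

Collecting, the y'-free part is the partial derivative in x and the y' coefficient is the partial derivative in y:
  ∂F/∂x = 2x/49 - 8/49
  ∂F/∂y = 2y/81 + 2/27

so d/dx[F(x, y(x))] = ∂F/∂x + (∂F/∂y)·y' = 0. Rearranging,
  dy/dx = -(∂F/∂x)/(∂F/∂y) = -(2x/49 - 8/49)/(2y/81 + 2/27)
        = -(2(x - 4)/49)/(2(y + 3)/81) = 81(4 - x)/(49(y + 3))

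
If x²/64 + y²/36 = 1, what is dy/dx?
Differentiate the relation implicitly: treat y = y(x) and apply the chain rule, so every y-derivative picks up a y' = dy/dx factor.

With everything moved to the left-hand side, differentiate term by term:
  d/dx[x^2/64] = x/32
  d/dx[y^2/36] = y·y'/18
  d/dx[-1] = 0

Separating the contributions that come from x directly and those that come through y:
  without y':      x/32
  multiplying y':  y/18

so (x/32) + (y/18)·y' = 0, and therefore
  dy/dx = -(x/32)/(y/18) = -9x/(16y)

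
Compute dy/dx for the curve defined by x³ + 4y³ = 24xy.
Differentiate both sides with respect to x, treating y as y(x). By the chain rule, any term containing y contributes a factor of y' = dy/dx when we differentiate it.

Move every term to one side and write the relation as F(x, y) = 0. Term by term,
  d/dx[x^3] = 3x^2
  d/dx[-24xy] = -24x·y' - 24y
  d/dx[4y^3] = 12y^2·y'

The pieces without y' make up ∂F/∂x and the coefficient of y' is ∂F/∂y:
  ∂F/∂x = 3x^2 - 24y,
  ∂F/∂y = -24x + 12y^2.

Since d/dx[F] = ∂F/∂x + (∂F/∂y)·y' = 0, solve for y':
  (∂F/∂y)·y' = -∂F/∂x
  dy/dx = -(∂F/∂x)/(∂F/∂y) = -(3x^2 - 24y)/(-24x + 12y^2) = (x^2 - 8y)/(4(2x - y^2))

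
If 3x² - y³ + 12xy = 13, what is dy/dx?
Apply d/dx to both sides, remembering that y depends on x. Each occurrence of y therefore brings in a y' = dy/dx via the chain rule.

With F(x, y) equal to the left-hand side minus the right, differentiate F term by term:
  d/dx[3x^2] = 6x
  d/dx[12xy] = 12x·y' + 12y
  d/dx[-y^3] = -3y^2·y'
  d/dx[-13] = 0
Adding these up, d/dx[F] = 0 becomes
  (6x + 12y) + (12x - 3y^2)·y' = 0,
so isolating y',
  dy/dx = -(6x + 12y)/(12x - 3y^2) = 2(-x - 2y)/(4x - y^2)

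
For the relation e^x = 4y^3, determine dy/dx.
Differentiate the relation implicitly: treat y = y(x) and apply the chain rule, so every y-derivative picks up a y' = dy/dx factor.

With everything moved to the left-hand side, differentiate term by term:
  d/dx[-4y^3] = -12y^2·y'
  d/dx[e^(x)] = e^(x)

Separating the contributions that come from x directly and those that come through y:
  without y':      e^(x)
  multiplying y':  -12y^2

so (e^(x)) + (-12y^2)·y' = 0, and therefore
  dy/dx = -(e^(x))/(-12y^2) = e^(x)/(12y^2)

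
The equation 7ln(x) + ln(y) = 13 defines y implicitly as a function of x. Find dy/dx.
Take d/dx of both sides. Since y is implicitly a function of x, the chain rule attaches a y' = dy/dx factor whenever we differentiate through y.

Set F(x, y) = (left side) − (right side), so the curve is F = 0. Differentiating each term of F:
  d/dx[7ln(x)] = 7/x
  d/dx[ln(y)] = y'/y
  d/dx[-13] = 0

Collecting, the y'-free part is the partial derivative in x and the y' coefficient is the partial derivative in y:
  ∂F/∂x = 7/x
  ∂F/∂y = 1/y

so d/dx[F(x, y(x))] = ∂F/∂x + (∂F/∂y)·y' = 0. Rearranging,
  dy/dx = -(∂F/∂x)/(∂F/∂y) = -(7/x)/(1/y) = -7y/x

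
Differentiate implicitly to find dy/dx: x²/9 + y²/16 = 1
Differentiate both sides with respect to x, treating y as y(x). By the chain rule, any term containing y contributes a factor of y' = dy/dx when we differentiate it.

Move every term to one side and write the relation as F(x, y) = 0. Term by term,
  d/dx[x^2/9] = 2x/9
  d/dx[y^2/16] = y·y'/8
  d/dx[-1] = 0

The pieces without y' make up ∂F/∂x and the coefficient of y' is ∂F/∂y:
  ∂F/∂x = 2x/9,
  ∂F/∂y = y/8.

Since d/dx[F] = ∂F/∂x + (∂F/∂y)·y' = 0, solve for y':
  (∂F/∂y)·y' = -∂F/∂x
  dy/dx = -(∂F/∂x)/(∂F/∂y) = -(2x/9)/(y/8) = -16x/(9y)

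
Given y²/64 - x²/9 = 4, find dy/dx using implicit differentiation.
Differentiate the relation implicitly: treat y = y(x) and apply the chain rule, so every y-derivative picks up a y' = dy/dx factor.

With everything moved to the left-hand side, differentiate term by term:
  d/dx[-x^2/9] = -2x/9
  d/dx[y^2/64] = y·y'/32
  d/dx[-4] = 0

Separating the contributions that come from x directly and those that come through y:
  without y':      -2x/9
  multiplying y':  y/32

so (-2x/9) + (y/32)·y' = 0, and therefore
  dy/dx = -(-2x/9)/(y/32) = 64x/(9y)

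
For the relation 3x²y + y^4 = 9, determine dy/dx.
Apply d/dx to both sides, remembering that y depends on x. Each occurrence of y therefore brings in a y' = dy/dx via the chain rule.

With F(x, y) equal to the left-hand side minus the right, differentiate F term by term:
  d/dx[3x^2y] = 3x^2·y' + 6xy
  d/dx[y^4] = 4y^3·y'
  d/dx[-9] = 0
Adding these up, d/dx[F] = 0 becomes
  (6xy) + (3x^2 + 4y^3)·y' = 0,
so isolating y',
  dy/dx = -(6xy)/(3x^2 + 4y^3) = -6xy/(3x^2 + 4y^3)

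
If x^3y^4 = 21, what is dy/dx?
Differentiate both sides with respect to x, treating y as y(x). By the chain rule, any term containing y contributes a factor of y' = dy/dx when we differentiate it.

Move every term to one side and write the relation as F(x, y) = 0. Term by term,
  d/dx[x^3y^4] = 4x^3y^3·y' + 3x^2y^4
  d/dx[-21] = 0

The pieces without y' make up ∂F/∂x and the coefficient of y' is ∂F/∂y:
  ∂F/∂x = 3x^2y^4,
  ∂F/∂y = 4x^3y^3.

Since d/dx[F] = ∂F/∂x + (∂F/∂y)·y' = 0, solve for y':
  (∂F/∂y)·y' = -∂F/∂x
  dy/dx = -(∂F/∂x)/(∂F/∂y) = -(3x^2y^4)/(4x^3y^3) = -3y/(4x)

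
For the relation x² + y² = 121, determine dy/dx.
Take d/dx of both sides. Since y is implicitly a function of x, the chain rule attaches a y' = dy/dx factor whenever we differentiate through y.

Set F(x, y) = (left side) − (right side), so the curve is F = 0. Differentiating each term of F:
  d/dx[x^2] = 2x
  d/dx[y^2] = 2y·y'
  d/dx[-121] = 0

Collecting, the y'-free part is the partial derivative in x and the y' coefficient is the partial derivative in y:
  ∂F/∂x = 2x
  ∂F/∂y = 2y

so d/dx[F(x, y(x))] = ∂F/∂x + (∂F/∂y)·y' = 0. Rearranging,
  dy/dx = -(∂F/∂x)/(∂F/∂y) = -(2x)/(2y) = -x/y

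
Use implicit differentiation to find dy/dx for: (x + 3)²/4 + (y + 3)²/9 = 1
Apply d/dx to both sides, remembering that y depends on x. Each occurrence of y therefore brings in a y' = dy/dx via the chain rule.

With F(x, y) equal to the left-hand side minus the right, differentiate F term by term:
  d/dx[(x + 3)^2/4] = x/2 + 3/2
  d/dx[(y + 3)^2/9] = 2·y'(y + 3)/9
  d/dx[-1] = 0
Adding these up, d/dx[F] = 0 becomes
  (x/2 + 3/2) + (2y/9 + 2/3)·y' = 0,
so isolating y',
  dy/dx = -(x/2 + 3/2)/(2y/9 + 2/3)
        = -((x + 3)/2)/(2(y + 3)/9) = 9(-x - 3)/(4(y + 3))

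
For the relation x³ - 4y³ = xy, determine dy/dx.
Take d/dx of both sides. Since y is implicitly a function of x, the chain rule attaches a y' = dy/dx factor whenever we differentiate through y.

Set F(x, y) = (left side) − (right side), so the curve is F = 0. Differentiating each term of F:
  d/dx[x^3] = 3x^2
  d/dx[-xy] = -x·y' - y
  d/dx[-4y^3] = -12y^2·y'

Collecting, the y'-free part is the partial derivative in x and the y' coefficient is the partial derivative in y:
  ∂F/∂x = 3x^2 - y
  ∂F/∂y = -x - 12y^2

so d/dx[F(x, y(x))] = ∂F/∂x + (∂F/∂y)·y' = 0. Rearranging,
  dy/dx = -(∂F/∂x)/(∂F/∂y) = -(3x^2 - y)/(-x - 12y^2) = (3x^2 - y)/(x + 12y^2)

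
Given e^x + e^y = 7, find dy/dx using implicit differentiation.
Differentiate the relation implicitly: treat y = y(x) and apply the chain rule, so every y-derivative picks up a y' = dy/dx factor.

With everything moved to the left-hand side, differentiate term by term:
  d/dx[e^(x)] = e^(x)
  d/dx[e^(y)] = y'·e^(y)
  d/dx[-7] = 0

Separating the contributions that come from x directly and those that come through y:
  without y':      e^(x)
  multiplying y':  e^(y)

so (e^(x)) + (e^(y))·y' = 0, and therefore
  dy/dx = -(e^(x))/(e^(y)) = -e^(x - y)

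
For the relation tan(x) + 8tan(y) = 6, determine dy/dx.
Take d/dx of both sides. Since y is implicitly a function of x, the chain rule attaches a y' = dy/dx factor whenever we differentiate through y.

Set F(x, y) = (left side) − (right side), so the curve is F = 0. Differentiating each term of F:
  d/dx[tan(x)] = tan(x)^2 + 1
  d/dx[8tan(y)] = 8·y'(tan(y)^2 + 1)
  d/dx[-6] = 0

Collecting, the y'-free part is the partial derivative in x and the y' coefficient is the partial derivative in y:
  ∂F/∂x = tan(x)^2 + 1
  ∂F/∂y = 8tan(y)^2 + 8

so d/dx[F(x, y(x))] = ∂F/∂x + (∂F/∂y)·y' = 0. Rearranging,
  dy/dx = -(∂F/∂x)/(∂F/∂y) = -(tan(x)^2 + 1)/(8tan(y)^2 + 8) = -cos(y)^2/(8cos(x)^2)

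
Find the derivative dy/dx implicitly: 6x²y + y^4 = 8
Apply d/dx to both sides, remembering that y depends on x. Each occurrence of y therefore brings in a y' = dy/dx via the chain rule.

With F(x, y) equal to the left-hand side minus the right, differentiate F term by term:
  d/dx[6x^2y] = 6x^2·y' + 12xy
  d/dx[y^4] = 4y^3·y'
  d/dx[-8] = 0
Adding these up, d/dx[F] = 0 becomes
  (12xy) + (6x^2 + 4y^3)·y' = 0,
so isolating y',
  dy/dx = -(12xy)/(6x^2 + 4y^3) = -6xy/(3x^2 + 2y^3)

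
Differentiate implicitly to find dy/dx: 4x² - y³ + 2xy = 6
Apply d/dx to both sides, remembering that y depends on x. Each occurrence of y therefore brings in a y' = dy/dx via the chain rule.

With F(x, y) equal to the left-hand side minus the right, differentiate F term by term:
  d/dx[4x^2] = 8x
  d/dx[2xy] = 2x·y' + 2y
  d/dx[-y^3] = -3y^2·y'
  d/dx[-6] = 0
Adding these up, d/dx[F] = 0 becomes
  (8x + 2y) + (2x - 3y^2)·y' = 0,
so isolating y',
  dy/dx = -(8x + 2y)/(2x - 3y^2) = 2(-4x - y)/(2x - 3y^2)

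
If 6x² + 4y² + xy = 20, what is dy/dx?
Take d/dx of both sides. Since y is implicitly a function of x, the chain rule attaches a y' = dy/dx factor whenever we differentiate through y.

Set F(x, y) = (left side) − (right side), so the curve is F = 0. Differentiating each term of F:
  d/dx[6x^2] = 12x
  d/dx[xy] = x·y' + y
  d/dx[4y^2] = 8y·y'
  d/dx[-20] = 0

Collecting, the y'-free part is the partial derivative in x and the y' coefficient is the partial derivative in y:
  ∂F/∂x = 12x + y
  ∂F/∂y = x + 8y

so d/dx[F(x, y(x))] = ∂F/∂x + (∂F/∂y)·y' = 0. Rearranging,
  dy/dx = -(∂F/∂x)/(∂F/∂y) = -(12x + y)/(x + 8y) = (-12x - y)/(x + 8y)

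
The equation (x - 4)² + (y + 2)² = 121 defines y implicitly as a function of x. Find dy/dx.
Differentiate the relation implicitly: treat y = y(x) and apply the chain rule, so every y-derivative picks up a y' = dy/dx factor.

With everything moved to the left-hand side, differentiate term by term:
  d/dx[(x - 4)^2] = 2x - 8
  d/dx[(y + 2)^2] = 2·y'(y + 2)
  d/dx[-121] = 0

Separating the contributions that come from x directly and those that come through y:
  without y':      2x - 8
  multiplying y':  2y + 4

so (2x - 8) + (2y + 4)·y' = 0, and therefore
  dy/dx = -(2x - 8)/(2y + 4) = (4 - x)/(y + 2)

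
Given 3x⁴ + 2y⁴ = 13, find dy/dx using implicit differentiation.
Apply d/dx to both sides, remembering that y depends on x. Each occurrence of y therefore brings in a y' = dy/dx via the chain rule.

With F(x, y) equal to the left-hand side minus the right, differentiate F term by term:
  d/dx[3x^4] = 12x^3
  d/dx[2y^4] = 8y^3·y'
  d/dx[-13] = 0
Adding these up, d/dx[F] = 0 becomes
  (12x^3) + (8y^3)·y' = 0,
so isolating y',
  dy/dx = -(12x^3)/(8y^3) = -3x^3/(2y^3)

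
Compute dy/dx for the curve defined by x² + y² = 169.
Differentiate the relation implicitly: treat y = y(x) and apply the chain rule, so every y-derivative picks up a y' = dy/dx factor.

With everything moved to the left-hand side, differentiate term by term:
  d/dx[x^2] = 2x
  d/dx[y^2] = 2y·y'
  d/dx[-169] = 0

Separating the contributions that come from x directly and those that come through y:
  without y':      2x
  multiplying y':  2y

so (2x) + (2y)·y' = 0, and therefore
  dy/dx = -(2x)/(2y) = -x/y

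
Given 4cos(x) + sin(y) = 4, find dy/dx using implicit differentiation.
Differentiate the relation implicitly: treat y = y(x) and apply the chain rule, so every y-derivative picks up a y' = dy/dx factor.

With everything moved to the left-hand side, differentiate term by term:
  d/dx[sin(y)] = y'·cos(y)
  d/dx[4cos(x)] = -4sin(x)
  d/dx[-4] = 0

Separating the contributions that come from x directly and those that come through y:
  without y':      -4sin(x)
  multiplying y':  cos(y)

so (-4sin(x)) + (cos(y))·y' = 0, and therefore
  dy/dx = -(-4sin(x))/(cos(y)) = 4sin(x)/cos(y)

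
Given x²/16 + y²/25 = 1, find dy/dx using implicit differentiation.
Differentiate the relation implicitly: treat y = y(x) and apply the chain rule, so every y-derivative picks up a y' = dy/dx factor.

With everything moved to the left-hand side, differentiate term by term:
  d/dx[x^2/16] = x/8
  d/dx[y^2/25] = 2y·y'/25
  d/dx[-1] = 0

Separating the contributions that come from x directly and those that come through y:
  without y':      x/8
  multiplying y':  2y/25

so (x/8) + (2y/25)·y' = 0, and therefore
  dy/dx = -(x/8)/(2y/25) = -25x/(16y)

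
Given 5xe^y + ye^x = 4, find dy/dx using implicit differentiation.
Take d/dx of both sides. Since y is implicitly a function of x, the chain rule attaches a y' = dy/dx factor whenever we differentiate through y.

Set F(x, y) = (left side) − (right side), so the curve is F = 0. Differentiating each term of F:
  d/dx[5x·e^(y)] = 5x·y'·e^(y) + 5e^(y)
  d/dx[y·e^(x)] = y·e^(x) + y'·e^(x)
  d/dx[-4] = 0

Collecting, the y'-free part is the partial derivative in x and the y' coefficient is the partial derivative in y:
  ∂F/∂x = y·e^(x) + 5e^(y)
  ∂F/∂y = 5x·e^(y) + e^(x)

so d/dx[F(x, y(x))] = ∂F/∂x + (∂F/∂y)·y' = 0. Rearranging,
  dy/dx = -(∂F/∂x)/(∂F/∂y) = -(y·e^(x) + 5e^(y))/(5x·e^(y) + e^(x)) = (-y·e^(x) - 5e^(y))/(5x·e^(y) + e^(x))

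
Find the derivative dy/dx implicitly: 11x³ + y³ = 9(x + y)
Take d/dx of both sides. Since y is implicitly a function of x, the chain rule attaches a y' = dy/dx factor whenever we differentiate through y.

Set F(x, y) = (left side) − (right side), so the curve is F = 0. Differentiating each term of F:
  d/dx[11x^3] = 33x^2
  d/dx[-9x] = -9
  d/dx[y^3] = 3y^2·y'
  d/dx[-9y] = -9·y'

Collecting, the y'-free part is the partial derivative in x and the y' coefficient is the partial derivative in y:
  ∂F/∂x = 33x^2 - 9
  ∂F/∂y = 3y^2 - 9

so d/dx[F(x, y(x))] = ∂F/∂x + (∂F/∂y)·y' = 0. Rearranging,
  dy/dx = -(∂F/∂x)/(∂F/∂y) = -(33x^2 - 9)/(3y^2 - 9) = (3 - 11x^2)/(y^2 - 3)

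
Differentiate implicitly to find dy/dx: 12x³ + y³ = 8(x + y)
Take d/dx of both sides. Since y is implicitly a function of x, the chain rule attaches a y' = dy/dx factor whenever we differentiate through y.

Set F(x, y) = (left side) − (right side), so the curve is F = 0. Differentiating each term of F:
  d/dx[12x^3] = 36x^2
  d/dx[-8x] = -8
  d/dx[y^3] = 3y^2·y'
  d/dx[-8y] = -8·y'

Collecting, the y'-free part is the partial derivative in x and the y' coefficient is the partial derivative in y:
  ∂F/∂x = 36x^2 - 8
  ∂F/∂y = 3y^2 - 8

so d/dx[F(x, y(x))] = ∂F/∂x + (∂F/∂y)·y' = 0. Rearranging,
  dy/dx = -(∂F/∂x)/(∂F/∂y) = -(36x^2 - 8)/(3y^2 - 8) = 4(2 - 9x^2)/(3y^2 - 8)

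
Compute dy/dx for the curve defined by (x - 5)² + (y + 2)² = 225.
Differentiate the relation implicitly: treat y = y(x) and apply the chain rule, so every y-derivative picks up a y' = dy/dx factor.

With everything moved to the left-hand side, differentiate term by term:
  d/dx[(x - 5)^2] = 2x - 10
  d/dx[(y + 2)^2] = 2·y'(y + 2)
  d/dx[-225] = 0

Separating the contributions that come from x directly and those that come through y:
  without y':      2x - 10
  multiplying y':  2y + 4

so (2x - 10) + (2y + 4)·y' = 0, and therefore
  dy/dx = -(2x - 10)/(2y + 4) = (5 - x)/(y + 2)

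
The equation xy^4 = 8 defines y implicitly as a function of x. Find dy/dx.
Apply d/dx to both sides, remembering that y depends on x. Each occurrence of y therefore brings in a y' = dy/dx via the chain rule.

With F(x, y) equal to the left-hand side minus the right, differentiate F term by term:
  d/dx[xy^4] = 4xy^3·y' + y^4
  d/dx[-8] = 0
Adding these up, d/dx[F] = 0 becomes
  (y^4) + (4xy^3)·y' = 0,
so isolating y',
  dy/dx = -(y^4)/(4xy^3) = -y/(4x)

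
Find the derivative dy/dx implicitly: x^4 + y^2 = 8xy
Differentiate the relation implicitly: treat y = y(x) and apply the chain rule, so every y-derivative picks up a y' = dy/dx factor.

With everything moved to the left-hand side, differentiate term by term:
  d/dx[x^4] = 4x^3
  d/dx[-8xy] = -8x·y' - 8y
  d/dx[y^2] = 2y·y'

Separating the contributions that come from x directly and those that come through y:
  without y':      4x^3 - 8y
  multiplying y':  -8x + 2y

so (4x^3 - 8y) + (-8x + 2y)·y' = 0, and therefore
  dy/dx = -(4x^3 - 8y)/(-8x + 2y) = 2(x^3 - 2y)/(4x - y)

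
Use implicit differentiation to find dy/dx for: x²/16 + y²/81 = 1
Differentiate the relation implicitly: treat y = y(x) and apply the chain rule, so every y-derivative picks up a y' = dy/dx factor.

With everything moved to the left-hand side, differentiate term by term:
  d/dx[x^2/16] = x/8
  d/dx[y^2/81] = 2y·y'/81
  d/dx[-1] = 0

Separating the contributions that come from x directly and those that come through y:
  without y':      x/8
  multiplying y':  2y/81

so (x/8) + (2y/81)·y' = 0, and therefore
  dy/dx = -(x/8)/(2y/81) = -81x/(16y)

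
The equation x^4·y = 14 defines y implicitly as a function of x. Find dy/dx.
Differentiate the relation implicitly: treat y = y(x) and apply the chain rule, so every y-derivative picks up a y' = dy/dx factor.

With everything moved to the left-hand side, differentiate term by term:
  d/dx[x^4y] = x^4·y' + 4x^3y
  d/dx[-14] = 0

Separating the contributions that come from x directly and those that come through y:
  without y':      4x^3y
  multiplying y':  x^4

so (4x^3y) + (x^4)·y' = 0, and therefore
  dy/dx = -(4x^3y)/(x^4) = -4y/x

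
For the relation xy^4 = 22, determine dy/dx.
Apply d/dx to both sides, remembering that y depends on x. Each occurrence of y therefore brings in a y' = dy/dx via the chain rule.

With F(x, y) equal to the left-hand side minus the right, differentiate F term by term:
  d/dx[xy^4] = 4xy^3·y' + y^4
  d/dx[-22] = 0
Adding these up, d/dx[F] = 0 becomes
  (y^4) + (4xy^3)·y' = 0,
so isolating y',
  dy/dx = -(y^4)/(4xy^3) = -y/(4x)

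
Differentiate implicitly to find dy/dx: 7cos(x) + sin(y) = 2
Apply d/dx to both sides, remembering that y depends on x. Each occurrence of y therefore brings in a y' = dy/dx via the chain rule.

With F(x, y) equal to the left-hand side minus the right, differentiate F term by term:
  d/dx[sin(y)] = y'·cos(y)
  d/dx[7cos(x)] = -7sin(x)
  d/dx[-2] = 0
Adding these up, d/dx[F] = 0 becomes
  (-7sin(x)) + (cos(y))·y' = 0,
so isolating y',
  dy/dx = -(-7sin(x))/(cos(y)) = 7sin(x)/cos(y)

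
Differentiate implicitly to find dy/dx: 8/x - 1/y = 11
Apply d/dx to both sides, remembering that y depends on x. Each occurrence of y therefore brings in a y' = dy/dx via the chain rule.

With F(x, y) equal to the left-hand side minus the right, differentiate F term by term:
  d/dx[-1/y] = y'/y^2
  d/dx[8/x] = -8/x^2
  d/dx[-11] = 0
Adding these up, d/dx[F] = 0 becomes
  (-8/x^2) + (y^(-2))·y' = 0,
so isolating y',
  dy/dx = -(-8/x^2)/(y^(-2)) = 8y^2/x^2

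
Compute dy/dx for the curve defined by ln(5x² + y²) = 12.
Differentiate both sides with respect to x, treating y as y(x). By the chain rule, any term containing y contributes a factor of y' = dy/dx when we differentiate it.

Move every term to one side and write the relation as F(x, y) = 0. Term by term,
  d/dx[ln(5x^2 + y^2)] = (10x + 2y·y')/(5x^2 + y^2)
  d/dx[-12] = 0

The pieces without y' make up ∂F/∂x and the coefficient of y' is ∂F/∂y:
  ∂F/∂x = 10x/(5x^2 + y^2),
  ∂F/∂y = 2y/(5x^2 + y^2).

Since d/dx[F] = ∂F/∂x + (∂F/∂y)·y' = 0, solve for y':
  (∂F/∂y)·y' = -∂F/∂x
  dy/dx = -(∂F/∂x)/(∂F/∂y) = -(10x/(5x^2 + y^2))/(2y/(5x^2 + y^2)) = -5x/y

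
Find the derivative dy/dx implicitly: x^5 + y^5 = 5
Apply d/dx to both sides, remembering that y depends on x. Each occurrence of y therefore brings in a y' = dy/dx via the chain rule.

With F(x, y) equal to the left-hand side minus the right, differentiate F term by term:
  d/dx[x^5] = 5x^4
  d/dx[y^5] = 5y^4·y'
  d/dx[-5] = 0
Adding these up, d/dx[F] = 0 becomes
  (5x^4) + (5y^4)·y' = 0,
so isolating y',
  dy/dx = -(5x^4)/(5y^4) = -x^4/y^4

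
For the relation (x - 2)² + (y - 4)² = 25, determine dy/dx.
Differentiate the relation implicitly: treat y = y(x) and apply the chain rule, so every y-derivative picks up a y' = dy/dx factor.

With everything moved to the left-hand side, differentiate term by term:
  d/dx[(x - 2)^2] = 2x - 4
  d/dx[(y - 4)^2] = 2·y'(y - 4)
  d/dx[-25] = 0

Separating the contributions that come from x directly and those that come through y:
  without y':      2x - 4
  multiplying y':  2y - 8

so (2x - 4) + (2y - 8)·y' = 0, and therefore
  dy/dx = -(2x - 4)/(2y - 8) = (2 - x)/(y - 4)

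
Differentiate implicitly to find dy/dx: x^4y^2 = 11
Differentiate the relation implicitly: treat y = y(x) and apply the chain rule, so every y-derivative picks up a y' = dy/dx factor.

With everything moved to the left-hand side, differentiate term by term:
  d/dx[x^4y^2] = 2x^4y·y' + 4x^3y^2
  d/dx[-11] = 0

Separating the contributions that come from x directly and those that come through y:
  without y':      4x^3y^2
  multiplying y':  2x^4y

so (4x^3y^2) + (2x^4y)·y' = 0, and therefore
  dy/dx = -(4x^3y^2)/(2x^4y) = -2y/x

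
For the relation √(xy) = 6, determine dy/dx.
Differentiate both sides with respect to x, treating y as y(x). By the chain rule, any term containing y contributes a factor of y' = dy/dx when we differentiate it.

Move every term to one side and write the relation as F(x, y) = 0. Term by term,
  d/dx[√(xy)] = √(xy)(x·y'/2 + y/2)/(xy)
  d/dx[-6] = 0

The pieces without y' make up ∂F/∂x and the coefficient of y' is ∂F/∂y:
  ∂F/∂x = √(xy)/(2x),
  ∂F/∂y = √(xy)/(2y).

Since d/dx[F] = ∂F/∂x + (∂F/∂y)·y' = 0, solve for y':
  (∂F/∂y)·y' = -∂F/∂x
  dy/dx = -(∂F/∂x)/(∂F/∂y) = -(√(xy)/(2x))/(√(xy)/(2y)) = -y/x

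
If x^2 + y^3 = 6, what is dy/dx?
Differentiate both sides with respect to x, treating y as y(x). By the chain rule, any term containing y contributes a factor of y' = dy/dx when we differentiate it.

Move every term to one side and write the relation as F(x, y) = 0. Term by term,
  d/dx[x^2] = 2x
  d/dx[y^3] = 3y^2·y'
  d/dx[-6] = 0

The pieces without y' make up ∂F/∂x and the coefficient of y' is ∂F/∂y:
  ∂F/∂x = 2x,
  ∂F/∂y = 3y^2.

Since d/dx[F] = ∂F/∂x + (∂F/∂y)·y' = 0, solve for y':
  (∂F/∂y)·y' = -∂F/∂x
  dy/dx = -(∂F/∂x)/(∂F/∂y) = -(2x)/(3y^2) = -2x/(3y^2)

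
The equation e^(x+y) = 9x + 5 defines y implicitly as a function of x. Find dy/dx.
Take d/dx of both sides. Since y is implicitly a function of x, the chain rule attaches a y' = dy/dx factor whenever we differentiate through y.

Set F(x, y) = (left side) − (right side), so the curve is F = 0. Differentiating each term of F:
  d/dx[-9x] = -9
  d/dx[e^(x + y)] = (y' + 1)·e^(x + y)
  d/dx[-5] = 0

Collecting, the y'-free part is the partial derivative in x and the y' coefficient is the partial derivative in y:
  ∂F/∂x = e^(x + y) - 9
  ∂F/∂y = e^(x + y)

so d/dx[F(x, y(x))] = ∂F/∂x + (∂F/∂y)·y' = 0. Rearranging,
  dy/dx = -(∂F/∂x)/(∂F/∂y) = -(e^(x + y) - 9)/(e^(x + y)) = 9e^(-x - y) - 1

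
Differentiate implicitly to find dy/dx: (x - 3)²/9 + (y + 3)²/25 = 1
Differentiate the relation implicitly: treat y = y(x) and apply the chain rule, so every y-derivative picks up a y' = dy/dx factor.

With everything moved to the left-hand side, differentiate term by term:
  d/dx[(x - 3)^2/9] = 2x/9 - 2/3
  d/dx[(y + 3)^2/25] = 2·y'(y + 3)/25
  d/dx[-1] = 0

Separating the contributions that come from x directly and those that come through y:
  without y':      2x/9 - 2/3
  multiplying y':  2y/25 + 6/25

so (2x/9 - 2/3) + (2y/25 + 6/25)·y' = 0, and therefore
  dy/dx = -(2x/9 - 2/3)/(2y/25 + 6/25)
        = -(2(x - 3)/9)/(2(y + 3)/25) = 25(3 - x)/(9(y + 3))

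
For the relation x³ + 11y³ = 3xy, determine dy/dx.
Differentiate the relation implicitly: treat y = y(x) and apply the chain rule, so every y-derivative picks up a y' = dy/dx factor.

With everything moved to the left-hand side, differentiate term by term:
  d/dx[x^3] = 3x^2
  d/dx[-3xy] = -3x·y' - 3y
  d/dx[11y^3] = 33y^2·y'

Separating the contributions that come from x directly and those that come through y:
  without y':      3x^2 - 3y
  multiplying y':  -3x + 33y^2

so (3x^2 - 3y) + (-3x + 33y^2)·y' = 0, and therefore
  dy/dx = -(3x^2 - 3y)/(-3x + 33y^2) = (x^2 - y)/(x - 11y^2)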